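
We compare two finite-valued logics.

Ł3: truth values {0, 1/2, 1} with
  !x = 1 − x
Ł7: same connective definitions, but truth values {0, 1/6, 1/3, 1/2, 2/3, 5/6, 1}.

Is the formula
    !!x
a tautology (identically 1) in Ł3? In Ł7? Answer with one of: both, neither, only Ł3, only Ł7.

In Ł3: at x = 0 the value is 0 — not a tautology.
In Ł7: at x = 0 the value is 0 — not a tautology.

neither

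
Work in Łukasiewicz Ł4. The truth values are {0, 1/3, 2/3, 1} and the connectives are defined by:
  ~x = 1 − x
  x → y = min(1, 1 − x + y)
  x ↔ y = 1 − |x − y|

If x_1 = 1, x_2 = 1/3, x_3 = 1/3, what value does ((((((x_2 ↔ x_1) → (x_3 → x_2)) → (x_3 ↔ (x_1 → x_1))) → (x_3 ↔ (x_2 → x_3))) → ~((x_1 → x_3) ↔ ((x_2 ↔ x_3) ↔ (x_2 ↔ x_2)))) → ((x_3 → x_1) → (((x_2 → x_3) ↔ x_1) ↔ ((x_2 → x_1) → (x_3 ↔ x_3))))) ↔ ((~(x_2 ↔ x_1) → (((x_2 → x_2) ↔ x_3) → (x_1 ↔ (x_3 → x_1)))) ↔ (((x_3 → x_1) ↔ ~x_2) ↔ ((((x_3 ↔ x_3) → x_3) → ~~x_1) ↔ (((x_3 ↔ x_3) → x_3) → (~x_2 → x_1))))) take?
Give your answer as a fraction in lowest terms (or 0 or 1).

x_2 ↔ x_1 = 1/3 ↔ 1 = 1/3
x_3 → x_2 = 1/3 → 1/3 = 1
(x_2 ↔ x_1) → (x_3 → x_2) = 1/3 → 1 = 1
x_1 → x_1 = 1 → 1 = 1
x_3 ↔ (x_1 → x_1) = 1/3 ↔ 1 = 1/3
((x_2 ↔ x_1) → (x_3 → x_2)) → (x_3 ↔ (x_1 → x_1)) = 1 → 1/3 = 1/3
x_2 → x_3 = 1/3 → 1/3 = 1
x_3 ↔ (x_2 → x_3) = 1/3 ↔ 1 = 1/3
(((x_2 ↔ x_1) → (x_3 → x_2)) → (x_3 ↔ (x_1 → x_1))) → (x_3 ↔ (x_2 → x_3)) = 1/3 → 1/3 = 1
x_1 → x_3 = 1 → 1/3 = 1/3
x_2 ↔ x_3 = 1/3 ↔ 1/3 = 1
x_2 ↔ x_2 = 1/3 ↔ 1/3 = 1
(x_2 ↔ x_3) ↔ (x_2 ↔ x_2) = 1 ↔ 1 = 1
(x_1 → x_3) ↔ ((x_2 ↔ x_3) ↔ (x_2 ↔ x_2)) = 1/3 ↔ 1 = 1/3
~((x_1 → x_3) ↔ ((x_2 ↔ x_3) ↔ (x_2 ↔ x_2))) = ~1/3 = 2/3
((((x_2 ↔ x_1) → (x_3 → x_2)) → (x_3 ↔ (x_1 → x_1))) → (x_3 ↔ (x_2 → x_3))) → ~((x_1 → x_3) ↔ ((x_2 ↔ x_3) ↔ (x_2 ↔ x_2))) = 1 → 2/3 = 2/3
x_3 → x_1 = 1/3 → 1 = 1
x_2 → x_3 = 1/3 → 1/3 = 1
(x_2 → x_3) ↔ x_1 = 1 ↔ 1 = 1
x_2 → x_1 = 1/3 → 1 = 1
x_3 ↔ x_3 = 1/3 ↔ 1/3 = 1
(x_2 → x_1) → (x_3 ↔ x_3) = 1 → 1 = 1
((x_2 → x_3) ↔ x_1) ↔ ((x_2 → x_1) → (x_3 ↔ x_3)) = 1 ↔ 1 = 1
(x_3 → x_1) → (((x_2 → x_3) ↔ x_1) ↔ ((x_2 → x_1) → (x_3 ↔ x_3))) = 1 → 1 = 1
(((((x_2 ↔ x_1) → (x_3 → x_2)) → (x_3 ↔ (x_1 → x_1))) → (x_3 ↔ (x_2 → x_3))) → ~((x_1 → x_3) ↔ ((x_2 ↔ x_3) ↔ (x_2 ↔ x_2)))) → ((x_3 → x_1) → (((x_2 → x_3) ↔ x_1) ↔ ((x_2 → x_1) → (x_3 ↔ x_3)))) = 2/3 → 1 = 1
x_2 ↔ x_1 = 1/3 ↔ 1 = 1/3
~(x_2 ↔ x_1) = ~1/3 = 2/3
x_2 → x_2 = 1/3 → 1/3 = 1
(x_2 → x_2) ↔ x_3 = 1 ↔ 1/3 = 1/3
x_3 → x_1 = 1/3 → 1 = 1
x_1 ↔ (x_3 → x_1) = 1 ↔ 1 = 1
((x_2 → x_2) ↔ x_3) → (x_1 ↔ (x_3 → x_1)) = 1/3 → 1 = 1
~(x_2 ↔ x_1) → (((x_2 → x_2) ↔ x_3) → (x_1 ↔ (x_3 → x_1))) = 2/3 → 1 = 1
x_3 → x_1 = 1/3 → 1 = 1
~x_2 = ~1/3 = 2/3
(x_3 → x_1) ↔ ~x_2 = 1 ↔ 2/3 = 2/3
x_3 ↔ x_3 = 1/3 ↔ 1/3 = 1
(x_3 ↔ x_3) → x_3 = 1 → 1/3 = 1/3
~x_1 = ~1 = 0
~~x_1 = ~0 = 1
((x_3 ↔ x_3) → x_3) → ~~x_1 = 1/3 → 1 = 1
x_3 ↔ x_3 = 1/3 ↔ 1/3 = 1
(x_3 ↔ x_3) → x_3 = 1 → 1/3 = 1/3
~x_2 = ~1/3 = 2/3
~x_2 → x_1 = 2/3 → 1 = 1
((x_3 ↔ x_3) → x_3) → (~x_2 → x_1) = 1/3 → 1 = 1
(((x_3 ↔ x_3) → x_3) → ~~x_1) ↔ (((x_3 ↔ x_3) → x_3) → (~x_2 → x_1)) = 1 ↔ 1 = 1
((x_3 → x_1) ↔ ~x_2) ↔ ((((x_3 ↔ x_3) → x_3) → ~~x_1) ↔ (((x_3 ↔ x_3) → x_3) → (~x_2 → x_1))) = 2/3 ↔ 1 = 2/3
(~(x_2 ↔ x_1) → (((x_2 → x_2) ↔ x_3) → (x_1 ↔ (x_3 → x_1)))) ↔ (((x_3 → x_1) ↔ ~x_2) ↔ ((((x_3 ↔ x_3) → x_3) → ~~x_1) ↔ (((x_3 ↔ x_3) → x_3) → (~x_2 → x_1)))) = 1 ↔ 2/3 = 2/3
((((((x_2 ↔ x_1) → (x_3 → x_2)) → (x_3 ↔ (x_1 → x_1))) → (x_3 ↔ (x_2 → x_3))) → ~((x_1 → x_3) ↔ ((x_2 ↔ x_3) ↔ (x_2 ↔ x_2)))) → ((x_3 → x_1) → (((x_2 → x_3) ↔ x_1) ↔ ((x_2 → x_1) → (x_3 ↔ x_3))))) ↔ ((~(x_2 ↔ x_1) → (((x_2 → x_2) ↔ x_3) → (x_1 ↔ (x_3 → x_1)))) ↔ (((x_3 → x_1) ↔ ~x_2) ↔ ((((x_3 ↔ x_3) → x_3) → ~~x_1) ↔ (((x_3 ↔ x_3) → x_3) → (~x_2 → x_1))))) = 1 ↔ 2/3 = 2/3

2/3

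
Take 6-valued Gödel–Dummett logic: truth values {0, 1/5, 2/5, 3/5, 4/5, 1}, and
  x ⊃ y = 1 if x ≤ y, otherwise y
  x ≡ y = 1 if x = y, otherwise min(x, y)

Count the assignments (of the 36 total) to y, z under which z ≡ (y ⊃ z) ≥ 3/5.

value 1: 21 assignments (counts)
value 4/5: 5 assignments (counts)
value 3/5: 4 assignments (counts)
value 2/5: 3 assignments
value 1/5: 2 assignments
value 0: 1 assignment
So 30 of the 36 assignments meet the threshold.

30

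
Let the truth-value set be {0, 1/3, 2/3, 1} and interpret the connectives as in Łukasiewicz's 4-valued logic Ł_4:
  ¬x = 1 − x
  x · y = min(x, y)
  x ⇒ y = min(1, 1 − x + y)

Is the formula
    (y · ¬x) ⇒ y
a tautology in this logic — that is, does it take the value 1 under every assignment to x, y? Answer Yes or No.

x = 0, y = 0 ↦ 1
x = 0, y = 1/3 ↦ 1
x = 0, y = 2/3 ↦ 1
x = 0, y = 1 ↦ 1
x = 1/3, y = 0 ↦ 1
x = 1/3, y = 1/3 ↦ 1
x = 1/3, y = 2/3 ↦ 1
x = 1/3, y = 1 ↦ 1
x = 2/3, y = 0 ↦ 1
x = 2/3, y = 1/3 ↦ 1
x = 2/3, y = 2/3 ↦ 1
x = 2/3, y = 1 ↦ 1
x = 1, y = 0 ↦ 1
x = 1, y = 1/3 ↦ 1
x = 1, y = 2/3 ↦ 1
x = 1, y = 1 ↦ 1
Every assignment gives a value ≥ 1.

Yes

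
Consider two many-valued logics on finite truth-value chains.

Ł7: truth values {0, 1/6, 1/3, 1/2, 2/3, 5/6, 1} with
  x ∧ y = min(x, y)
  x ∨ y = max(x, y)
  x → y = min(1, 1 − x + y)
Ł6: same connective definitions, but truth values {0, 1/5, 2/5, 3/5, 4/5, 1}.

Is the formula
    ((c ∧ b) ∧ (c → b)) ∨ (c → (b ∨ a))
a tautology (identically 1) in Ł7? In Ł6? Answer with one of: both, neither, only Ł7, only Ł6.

neither

In Ł7: at a = 0, b = 0, c = 1/6 the value is 5/6 — not a tautology.
In Ł6: at a = 0, b = 0, c = 1/5 the value is 4/5 — not a tautology.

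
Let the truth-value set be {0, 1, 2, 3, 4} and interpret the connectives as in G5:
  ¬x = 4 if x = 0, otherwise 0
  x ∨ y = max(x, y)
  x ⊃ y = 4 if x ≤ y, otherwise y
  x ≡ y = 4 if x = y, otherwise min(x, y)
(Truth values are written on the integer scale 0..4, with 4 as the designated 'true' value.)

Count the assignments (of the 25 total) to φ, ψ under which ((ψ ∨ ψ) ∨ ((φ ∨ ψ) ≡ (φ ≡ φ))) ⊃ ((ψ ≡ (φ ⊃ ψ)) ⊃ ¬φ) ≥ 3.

5

value 4: 5 assignments (counts)
value 0: 20 assignments
So 5 of the 25 assignments meet the threshold.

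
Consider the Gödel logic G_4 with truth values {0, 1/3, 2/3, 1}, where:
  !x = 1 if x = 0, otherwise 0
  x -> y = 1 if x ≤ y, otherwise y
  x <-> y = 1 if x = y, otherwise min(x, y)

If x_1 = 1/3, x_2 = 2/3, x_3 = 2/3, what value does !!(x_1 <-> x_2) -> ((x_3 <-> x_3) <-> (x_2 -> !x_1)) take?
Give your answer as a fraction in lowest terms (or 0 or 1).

0

x_1 <-> x_2 = 1/3 <-> 2/3 = 1/3
!(x_1 <-> x_2) = !1/3 = 0
!!(x_1 <-> x_2) = !0 = 1
x_3 <-> x_3 = 2/3 <-> 2/3 = 1
!x_1 = !1/3 = 0
x_2 -> !x_1 = 2/3 -> 0 = 0
(x_3 <-> x_3) <-> (x_2 -> !x_1) = 1 <-> 0 = 0
!!(x_1 <-> x_2) -> ((x_3 <-> x_3) <-> (x_2 -> !x_1)) = 1 -> 0 = 0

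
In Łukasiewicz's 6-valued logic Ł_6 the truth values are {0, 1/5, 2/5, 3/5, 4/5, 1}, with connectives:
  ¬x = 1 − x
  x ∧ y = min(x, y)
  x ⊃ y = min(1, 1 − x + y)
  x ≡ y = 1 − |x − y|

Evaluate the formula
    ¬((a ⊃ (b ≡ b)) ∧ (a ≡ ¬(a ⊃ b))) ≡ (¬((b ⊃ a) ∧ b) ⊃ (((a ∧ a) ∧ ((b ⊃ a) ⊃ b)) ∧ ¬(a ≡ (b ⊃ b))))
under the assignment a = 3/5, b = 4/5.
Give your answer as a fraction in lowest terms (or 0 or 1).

b ≡ b = 4/5 ≡ 4/5 = 1
a ⊃ (b ≡ b) = 3/5 ⊃ 1 = 1
a ⊃ b = 3/5 ⊃ 4/5 = 1
¬(a ⊃ b) = ¬1 = 0
a ≡ ¬(a ⊃ b) = 3/5 ≡ 0 = 2/5
(a ⊃ (b ≡ b)) ∧ (a ≡ ¬(a ⊃ b)) = 1 ∧ 2/5 = 2/5
¬((a ⊃ (b ≡ b)) ∧ (a ≡ ¬(a ⊃ b))) = ¬2/5 = 3/5
b ⊃ a = 4/5 ⊃ 3/5 = 4/5
(b ⊃ a) ∧ b = 4/5 ∧ 4/5 = 4/5
¬((b ⊃ a) ∧ b) = ¬4/5 = 1/5
a ∧ a = 3/5 ∧ 3/5 = 3/5
b ⊃ a = 4/5 ⊃ 3/5 = 4/5
(b ⊃ a) ⊃ b = 4/5 ⊃ 4/5 = 1
(a ∧ a) ∧ ((b ⊃ a) ⊃ b) = 3/5 ∧ 1 = 3/5
b ⊃ b = 4/5 ⊃ 4/5 = 1
a ≡ (b ⊃ b) = 3/5 ≡ 1 = 3/5
¬(a ≡ (b ⊃ b)) = ¬3/5 = 2/5
((a ∧ a) ∧ ((b ⊃ a) ⊃ b)) ∧ ¬(a ≡ (b ⊃ b)) = 3/5 ∧ 2/5 = 2/5
¬((b ⊃ a) ∧ b) ⊃ (((a ∧ a) ∧ ((b ⊃ a) ⊃ b)) ∧ ¬(a ≡ (b ⊃ b))) = 1/5 ⊃ 2/5 = 1
¬((a ⊃ (b ≡ b)) ∧ (a ≡ ¬(a ⊃ b))) ≡ (¬((b ⊃ a) ∧ b) ⊃ (((a ∧ a) ∧ ((b ⊃ a) ⊃ b)) ∧ ¬(a ≡ (b ⊃ b)))) = 3/5 ≡ 1 = 3/5

3/5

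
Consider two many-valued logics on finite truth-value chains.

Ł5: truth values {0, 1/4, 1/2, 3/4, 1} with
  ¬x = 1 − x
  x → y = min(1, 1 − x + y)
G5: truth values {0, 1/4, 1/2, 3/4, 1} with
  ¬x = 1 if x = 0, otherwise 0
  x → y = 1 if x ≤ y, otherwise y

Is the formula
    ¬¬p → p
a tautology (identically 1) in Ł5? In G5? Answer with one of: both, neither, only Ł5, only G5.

only Ł5

In Ł5: every assignment gives 1 — tautology.
In G5: at p = 1/4 the value is 1/4 — not a tautology.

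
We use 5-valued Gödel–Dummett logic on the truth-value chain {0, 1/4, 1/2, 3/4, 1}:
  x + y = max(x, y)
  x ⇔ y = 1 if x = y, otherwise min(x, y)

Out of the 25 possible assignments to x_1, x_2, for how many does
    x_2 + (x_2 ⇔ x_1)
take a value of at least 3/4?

value 1: 9 assignments (counts)
value 3/4: 4 assignments (counts)
value 1/2: 4 assignments
value 1/4: 4 assignments
value 0: 4 assignments
So 13 of the 25 assignments meet the threshold.

13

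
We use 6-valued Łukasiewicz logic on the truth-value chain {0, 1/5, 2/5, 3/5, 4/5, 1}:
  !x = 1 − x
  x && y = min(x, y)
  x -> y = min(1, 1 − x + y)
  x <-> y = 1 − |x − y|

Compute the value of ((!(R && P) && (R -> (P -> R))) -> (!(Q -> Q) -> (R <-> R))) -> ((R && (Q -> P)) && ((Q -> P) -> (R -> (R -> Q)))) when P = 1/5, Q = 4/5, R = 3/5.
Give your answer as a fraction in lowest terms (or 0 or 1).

R && P = 3/5 && 1/5 = 1/5
!(R && P) = !1/5 = 4/5
P -> R = 1/5 -> 3/5 = 1
R -> (P -> R) = 3/5 -> 1 = 1
!(R && P) && (R -> (P -> R)) = 4/5 && 1 = 4/5
Q -> Q = 4/5 -> 4/5 = 1
!(Q -> Q) = !1 = 0
R <-> R = 3/5 <-> 3/5 = 1
!(Q -> Q) -> (R <-> R) = 0 -> 1 = 1
(!(R && P) && (R -> (P -> R))) -> (!(Q -> Q) -> (R <-> R)) = 4/5 -> 1 = 1
Q -> P = 4/5 -> 1/5 = 2/5
R && (Q -> P) = 3/5 && 2/5 = 2/5
Q -> P = 4/5 -> 1/5 = 2/5
R -> Q = 3/5 -> 4/5 = 1
R -> (R -> Q) = 3/5 -> 1 = 1
(Q -> P) -> (R -> (R -> Q)) = 2/5 -> 1 = 1
(R && (Q -> P)) && ((Q -> P) -> (R -> (R -> Q))) = 2/5 && 1 = 2/5
((!(R && P) && (R -> (P -> R))) -> (!(Q -> Q) -> (R <-> R))) -> ((R && (Q -> P)) && ((Q -> P) -> (R -> (R -> Q)))) = 1 -> 2/5 = 2/5

2/5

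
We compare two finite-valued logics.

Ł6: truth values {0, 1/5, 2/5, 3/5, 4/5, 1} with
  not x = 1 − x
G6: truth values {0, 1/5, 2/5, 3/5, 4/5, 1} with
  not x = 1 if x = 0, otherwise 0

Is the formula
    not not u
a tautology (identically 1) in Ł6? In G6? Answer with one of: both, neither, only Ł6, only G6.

neither

In Ł6: at u = 0 the value is 0 — not a tautology.
In G6: at u = 0 the value is 0 — not a tautology.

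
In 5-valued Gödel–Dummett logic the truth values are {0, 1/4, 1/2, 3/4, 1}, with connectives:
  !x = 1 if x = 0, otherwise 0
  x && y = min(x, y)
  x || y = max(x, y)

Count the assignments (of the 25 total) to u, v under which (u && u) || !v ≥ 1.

value 1: 9 assignments (counts)
value 3/4: 4 assignments
value 1/2: 4 assignments
value 1/4: 4 assignments
value 0: 4 assignments
So 9 of the 25 assignments meet the threshold.

9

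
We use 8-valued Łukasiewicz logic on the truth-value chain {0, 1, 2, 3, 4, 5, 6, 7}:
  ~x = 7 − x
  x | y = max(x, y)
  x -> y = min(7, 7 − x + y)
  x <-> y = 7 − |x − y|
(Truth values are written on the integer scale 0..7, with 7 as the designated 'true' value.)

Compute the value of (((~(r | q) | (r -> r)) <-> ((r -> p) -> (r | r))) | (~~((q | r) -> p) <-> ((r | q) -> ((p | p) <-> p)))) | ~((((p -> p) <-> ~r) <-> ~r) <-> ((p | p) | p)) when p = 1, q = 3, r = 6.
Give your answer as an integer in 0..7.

7

r | q = 6 | 3 = 6
~(r | q) = ~6 = 1
r -> r = 6 -> 6 = 7
~(r | q) | (r -> r) = 1 | 7 = 7
r -> p = 6 -> 1 = 2
r | r = 6 | 6 = 6
(r -> p) -> (r | r) = 2 -> 6 = 7
(~(r | q) | (r -> r)) <-> ((r -> p) -> (r | r)) = 7 <-> 7 = 7
q | r = 3 | 6 = 6
(q | r) -> p = 6 -> 1 = 2
~((q | r) -> p) = ~2 = 5
~~((q | r) -> p) = ~5 = 2
r | q = 6 | 3 = 6
p | p = 1 | 1 = 1
(p | p) <-> p = 1 <-> 1 = 7
(r | q) -> ((p | p) <-> p) = 6 -> 7 = 7
~~((q | r) -> p) <-> ((r | q) -> ((p | p) <-> p)) = 2 <-> 7 = 2
((~(r | q) | (r -> r)) <-> ((r -> p) -> (r | r))) | (~~((q | r) -> p) <-> ((r | q) -> ((p | p) <-> p))) = 7 | 2 = 7
p -> p = 1 -> 1 = 7
~r = ~6 = 1
(p -> p) <-> ~r = 7 <-> 1 = 1
~r = ~6 = 1
((p -> p) <-> ~r) <-> ~r = 1 <-> 1 = 7
p | p = 1 | 1 = 1
(p | p) | p = 1 | 1 = 1
(((p -> p) <-> ~r) <-> ~r) <-> ((p | p) | p) = 7 <-> 1 = 1
~((((p -> p) <-> ~r) <-> ~r) <-> ((p | p) | p)) = ~1 = 6
(((~(r | q) | (r -> r)) <-> ((r -> p) -> (r | r))) | (~~((q | r) -> p) <-> ((r | q) -> ((p | p) <-> p)))) | ~((((p -> p) <-> ~r) <-> ~r) <-> ((p | p) | p)) = 7 | 6 = 7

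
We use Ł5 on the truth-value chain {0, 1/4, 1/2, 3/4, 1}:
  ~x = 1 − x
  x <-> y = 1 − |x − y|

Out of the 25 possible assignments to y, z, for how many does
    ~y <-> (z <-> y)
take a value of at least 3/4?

14

value 1: 7 assignments (counts)
value 3/4: 7 assignments (counts)
value 1/2: 6 assignments
value 1/4: 3 assignments
value 0: 2 assignments
So 14 of the 25 assignments meet the threshold.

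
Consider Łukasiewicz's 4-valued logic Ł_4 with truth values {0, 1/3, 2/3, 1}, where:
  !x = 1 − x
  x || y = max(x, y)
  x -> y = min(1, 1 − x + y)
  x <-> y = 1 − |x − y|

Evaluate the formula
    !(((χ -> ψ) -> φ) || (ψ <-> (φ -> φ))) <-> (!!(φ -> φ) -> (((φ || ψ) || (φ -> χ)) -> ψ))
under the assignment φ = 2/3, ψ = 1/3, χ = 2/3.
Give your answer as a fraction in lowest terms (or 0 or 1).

χ -> ψ = 2/3 -> 1/3 = 2/3
(χ -> ψ) -> φ = 2/3 -> 2/3 = 1
φ -> φ = 2/3 -> 2/3 = 1
ψ <-> (φ -> φ) = 1/3 <-> 1 = 1/3
((χ -> ψ) -> φ) || (ψ <-> (φ -> φ)) = 1 || 1/3 = 1
!(((χ -> ψ) -> φ) || (ψ <-> (φ -> φ))) = !1 = 0
φ -> φ = 2/3 -> 2/3 = 1
!(φ -> φ) = !1 = 0
!!(φ -> φ) = !0 = 1
φ || ψ = 2/3 || 1/3 = 2/3
φ -> χ = 2/3 -> 2/3 = 1
(φ || ψ) || (φ -> χ) = 2/3 || 1 = 1
((φ || ψ) || (φ -> χ)) -> ψ = 1 -> 1/3 = 1/3
!!(φ -> φ) -> (((φ || ψ) || (φ -> χ)) -> ψ) = 1 -> 1/3 = 1/3
!(((χ -> ψ) -> φ) || (ψ <-> (φ -> φ))) <-> (!!(φ -> φ) -> (((φ || ψ) || (φ -> χ)) -> ψ)) = 0 <-> 1/3 = 2/3

2/3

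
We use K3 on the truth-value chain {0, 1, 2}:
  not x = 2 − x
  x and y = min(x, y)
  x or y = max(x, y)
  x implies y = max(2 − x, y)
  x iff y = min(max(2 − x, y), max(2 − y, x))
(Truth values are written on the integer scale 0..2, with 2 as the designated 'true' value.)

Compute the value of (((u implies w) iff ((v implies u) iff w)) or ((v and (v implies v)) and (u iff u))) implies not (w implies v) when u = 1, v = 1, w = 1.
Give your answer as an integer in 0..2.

1

u implies w = 1 implies 1 = 1
v implies u = 1 implies 1 = 1
(v implies u) iff w = 1 iff 1 = 1
(u implies w) iff ((v implies u) iff w) = 1 iff 1 = 1
v implies v = 1 implies 1 = 1
v and (v implies v) = 1 and 1 = 1
u iff u = 1 iff 1 = 1
(v and (v implies v)) and (u iff u) = 1 and 1 = 1
((u implies w) iff ((v implies u) iff w)) or ((v and (v implies v)) and (u iff u)) = 1 or 1 = 1
w implies v = 1 implies 1 = 1
not (w implies v) = not 1 = 1
(((u implies w) iff ((v implies u) iff w)) or ((v and (v implies v)) and (u iff u))) implies not (w implies v) = 1 implies 1 = 1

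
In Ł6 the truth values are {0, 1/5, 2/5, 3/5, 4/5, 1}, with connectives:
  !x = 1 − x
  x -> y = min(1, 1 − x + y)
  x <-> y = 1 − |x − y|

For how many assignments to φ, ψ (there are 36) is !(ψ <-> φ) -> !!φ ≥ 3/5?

value 1: 27 assignments (counts)
value 4/5: 3 assignments (counts)
value 3/5: 2 assignments (counts)
value 2/5: 2 assignments
value 1/5: 1 assignment
value 0: 1 assignment
So 32 of the 36 assignments meet the threshold.

32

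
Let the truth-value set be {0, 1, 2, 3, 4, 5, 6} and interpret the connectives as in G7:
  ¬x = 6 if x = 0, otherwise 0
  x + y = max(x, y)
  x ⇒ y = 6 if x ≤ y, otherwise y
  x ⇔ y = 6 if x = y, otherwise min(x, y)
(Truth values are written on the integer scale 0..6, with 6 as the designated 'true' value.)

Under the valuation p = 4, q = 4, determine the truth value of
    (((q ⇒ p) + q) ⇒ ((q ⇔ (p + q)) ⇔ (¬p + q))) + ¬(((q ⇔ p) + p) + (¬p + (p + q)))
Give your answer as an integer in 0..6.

q ⇒ p = 4 ⇒ 4 = 6
(q ⇒ p) + q = 6 + 4 = 6
p + q = 4 + 4 = 4
q ⇔ (p + q) = 4 ⇔ 4 = 6
¬p = ¬4 = 0
¬p + q = 0 + 4 = 4
(q ⇔ (p + q)) ⇔ (¬p + q) = 6 ⇔ 4 = 4
((q ⇒ p) + q) ⇒ ((q ⇔ (p + q)) ⇔ (¬p + q)) = 6 ⇒ 4 = 4
q ⇔ p = 4 ⇔ 4 = 6
(q ⇔ p) + p = 6 + 4 = 6
¬p = ¬4 = 0
p + q = 4 + 4 = 4
¬p + (p + q) = 0 + 4 = 4
((q ⇔ p) + p) + (¬p + (p + q)) = 6 + 4 = 6
¬(((q ⇔ p) + p) + (¬p + (p + q))) = ¬6 = 0
(((q ⇒ p) + q) ⇒ ((q ⇔ (p + q)) ⇔ (¬p + q))) + ¬(((q ⇔ p) + p) + (¬p + (p + q))) = 4 + 0 = 4

4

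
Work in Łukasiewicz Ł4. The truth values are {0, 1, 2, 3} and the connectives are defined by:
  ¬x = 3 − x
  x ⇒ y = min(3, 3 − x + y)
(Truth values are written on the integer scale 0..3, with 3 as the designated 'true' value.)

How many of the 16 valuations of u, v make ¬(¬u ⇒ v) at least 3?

1

u = 0, v = 0 ↦ 3  ≥
u = 0, v = 1 ↦ 2  <
u = 0, v = 2 ↦ 1  <
u = 0, v = 3 ↦ 0  <
u = 1, v = 0 ↦ 2  <
u = 1, v = 1 ↦ 1  <
u = 1, v = 2 ↦ 0  <
u = 1, v = 3 ↦ 0  <
u = 2, v = 0 ↦ 1  <
u = 2, v = 1 ↦ 0  <
u = 2, v = 2 ↦ 0  <
u = 2, v = 3 ↦ 0  <
u = 3, v = 0 ↦ 0  <
u = 3, v = 1 ↦ 0  <
u = 3, v = 2 ↦ 0  <
u = 3, v = 3 ↦ 0  <
So 1 of the 16 assignments meets the threshold.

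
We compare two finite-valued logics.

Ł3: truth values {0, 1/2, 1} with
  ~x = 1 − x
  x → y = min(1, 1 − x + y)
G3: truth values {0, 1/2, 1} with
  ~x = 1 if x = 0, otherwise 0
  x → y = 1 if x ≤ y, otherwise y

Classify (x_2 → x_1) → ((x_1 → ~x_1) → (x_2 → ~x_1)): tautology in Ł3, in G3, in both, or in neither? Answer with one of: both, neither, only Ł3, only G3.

In Ł3: every assignment gives 1 — tautology.
In G3: every assignment gives 1 — tautology.

both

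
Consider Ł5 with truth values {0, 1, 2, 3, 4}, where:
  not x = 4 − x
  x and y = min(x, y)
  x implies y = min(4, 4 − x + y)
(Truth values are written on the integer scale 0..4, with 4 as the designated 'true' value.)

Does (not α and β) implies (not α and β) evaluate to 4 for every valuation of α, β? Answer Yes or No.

Yes

At α = 1, β = 4, for instance:
not α = not 1 = 3
not α and β = 3 and 4 = 3
(not α and β) implies (not α and β) = 3 implies 3 = 4
and checking the remaining 24 assignments likewise gives ≥ 4 in every case.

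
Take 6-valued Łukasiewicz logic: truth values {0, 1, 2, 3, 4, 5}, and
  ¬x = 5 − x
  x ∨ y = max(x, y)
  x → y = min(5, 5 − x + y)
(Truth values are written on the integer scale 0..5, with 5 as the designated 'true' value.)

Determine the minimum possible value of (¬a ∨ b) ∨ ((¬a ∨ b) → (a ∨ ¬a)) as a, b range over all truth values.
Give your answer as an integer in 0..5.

4

Take a = 2, b = 4:
¬a = ¬2 = 3
¬a ∨ b = 3 ∨ 4 = 4
¬a = ¬2 = 3
¬a ∨ b = 3 ∨ 4 = 4
¬a = ¬2 = 3
a ∨ ¬a = 2 ∨ 3 = 3
(¬a ∨ b) → (a ∨ ¬a) = 4 → 3 = 4
(¬a ∨ b) ∨ ((¬a ∨ b) → (a ∨ ¬a)) = 4 ∨ 4 = 4
No assignment yields a value below 4, so this is the minimum.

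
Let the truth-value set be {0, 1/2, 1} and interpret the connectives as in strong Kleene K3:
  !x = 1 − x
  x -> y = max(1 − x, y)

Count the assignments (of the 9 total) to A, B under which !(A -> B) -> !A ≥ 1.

A = 0, B = 0 ↦ 1  ≥
A = 0, B = 1/2 ↦ 1  ≥
A = 0, B = 1 ↦ 1  ≥
A = 1/2, B = 0 ↦ 1/2  <
A = 1/2, B = 1/2 ↦ 1/2  <
A = 1/2, B = 1 ↦ 1  ≥
A = 1, B = 0 ↦ 0  <
A = 1, B = 1/2 ↦ 1/2  <
A = 1, B = 1 ↦ 1  ≥
So 5 of the 9 assignments meet the threshold.

5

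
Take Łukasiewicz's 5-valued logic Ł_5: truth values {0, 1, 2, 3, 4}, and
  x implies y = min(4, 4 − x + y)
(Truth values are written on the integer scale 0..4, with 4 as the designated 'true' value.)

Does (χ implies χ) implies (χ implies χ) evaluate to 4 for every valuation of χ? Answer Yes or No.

χ = 0 ↦ 4
χ = 1 ↦ 4
χ = 2 ↦ 4
χ = 3 ↦ 4
χ = 4 ↦ 4
Every assignment gives a value ≥ 4.

Yes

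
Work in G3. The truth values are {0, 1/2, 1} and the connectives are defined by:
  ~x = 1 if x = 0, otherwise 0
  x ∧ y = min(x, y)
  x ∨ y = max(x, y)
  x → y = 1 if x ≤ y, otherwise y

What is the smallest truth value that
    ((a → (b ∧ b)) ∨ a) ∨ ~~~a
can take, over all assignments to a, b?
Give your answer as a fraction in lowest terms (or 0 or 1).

1/2

Take a = 1/2, b = 0:
b ∧ b = 0 ∧ 0 = 0
a → (b ∧ b) = 1/2 → 0 = 0
(a → (b ∧ b)) ∨ a = 0 ∨ 1/2 = 1/2
~a = ~1/2 = 0
~~a = ~0 = 1
~~~a = ~1 = 0
((a → (b ∧ b)) ∨ a) ∨ ~~~a = 1/2 ∨ 0 = 1/2
No assignment yields a value below 1/2, so this is the minimum.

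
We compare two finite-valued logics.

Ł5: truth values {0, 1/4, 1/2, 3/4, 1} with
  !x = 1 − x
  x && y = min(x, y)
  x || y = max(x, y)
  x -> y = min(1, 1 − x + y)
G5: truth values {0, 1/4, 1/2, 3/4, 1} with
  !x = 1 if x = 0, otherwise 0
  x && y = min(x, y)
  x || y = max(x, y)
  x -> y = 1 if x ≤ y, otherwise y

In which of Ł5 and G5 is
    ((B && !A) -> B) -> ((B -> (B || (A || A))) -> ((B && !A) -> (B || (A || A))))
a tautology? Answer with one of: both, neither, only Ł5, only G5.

both

In Ł5: every assignment gives 1 — tautology.
In G5: every assignment gives 1 — tautology.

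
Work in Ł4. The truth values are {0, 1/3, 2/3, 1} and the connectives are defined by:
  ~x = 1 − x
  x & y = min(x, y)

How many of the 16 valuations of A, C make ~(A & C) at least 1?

7

A = 0, C = 0 ↦ 1  ≥
A = 0, C = 1/3 ↦ 1  ≥
A = 0, C = 2/3 ↦ 1  ≥
A = 0, C = 1 ↦ 1  ≥
A = 1/3, C = 0 ↦ 1  ≥
A = 1/3, C = 1/3 ↦ 2/3  <
A = 1/3, C = 2/3 ↦ 2/3  <
A = 1/3, C = 1 ↦ 2/3  <
A = 2/3, C = 0 ↦ 1  ≥
A = 2/3, C = 1/3 ↦ 2/3  <
A = 2/3, C = 2/3 ↦ 1/3  <
A = 2/3, C = 1 ↦ 1/3  <
A = 1, C = 0 ↦ 1  ≥
A = 1, C = 1/3 ↦ 2/3  <
A = 1, C = 2/3 ↦ 1/3  <
A = 1, C = 1 ↦ 0  <
So 7 of the 16 assignments meet the threshold.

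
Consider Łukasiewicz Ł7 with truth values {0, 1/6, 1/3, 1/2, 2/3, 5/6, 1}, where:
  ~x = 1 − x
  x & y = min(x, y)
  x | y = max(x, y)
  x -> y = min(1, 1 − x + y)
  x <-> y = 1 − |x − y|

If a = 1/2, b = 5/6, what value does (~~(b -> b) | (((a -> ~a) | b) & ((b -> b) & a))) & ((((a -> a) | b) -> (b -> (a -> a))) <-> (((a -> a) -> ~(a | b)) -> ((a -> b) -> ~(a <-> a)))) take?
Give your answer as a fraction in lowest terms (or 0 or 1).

5/6

b -> b = 5/6 -> 5/6 = 1
~(b -> b) = ~1 = 0
~~(b -> b) = ~0 = 1
~a = ~1/2 = 1/2
a -> ~a = 1/2 -> 1/2 = 1
(a -> ~a) | b = 1 | 5/6 = 1
b -> b = 5/6 -> 5/6 = 1
(b -> b) & a = 1 & 1/2 = 1/2
((a -> ~a) | b) & ((b -> b) & a) = 1 & 1/2 = 1/2
~~(b -> b) | (((a -> ~a) | b) & ((b -> b) & a)) = 1 | 1/2 = 1
a -> a = 1/2 -> 1/2 = 1
(a -> a) | b = 1 | 5/6 = 1
a -> a = 1/2 -> 1/2 = 1
b -> (a -> a) = 5/6 -> 1 = 1
((a -> a) | b) -> (b -> (a -> a)) = 1 -> 1 = 1
a -> a = 1/2 -> 1/2 = 1
a | b = 1/2 | 5/6 = 5/6
~(a | b) = ~5/6 = 1/6
(a -> a) -> ~(a | b) = 1 -> 1/6 = 1/6
a -> b = 1/2 -> 5/6 = 1
a <-> a = 1/2 <-> 1/2 = 1
~(a <-> a) = ~1 = 0
(a -> b) -> ~(a <-> a) = 1 -> 0 = 0
((a -> a) -> ~(a | b)) -> ((a -> b) -> ~(a <-> a)) = 1/6 -> 0 = 5/6
(((a -> a) | b) -> (b -> (a -> a))) <-> (((a -> a) -> ~(a | b)) -> ((a -> b) -> ~(a <-> a))) = 1 <-> 5/6 = 5/6
(~~(b -> b) | (((a -> ~a) | b) & ((b -> b) & a))) & ((((a -> a) | b) -> (b -> (a -> a))) <-> (((a -> a) -> ~(a | b)) -> ((a -> b) -> ~(a <-> a)))) = 1 & 5/6 = 5/6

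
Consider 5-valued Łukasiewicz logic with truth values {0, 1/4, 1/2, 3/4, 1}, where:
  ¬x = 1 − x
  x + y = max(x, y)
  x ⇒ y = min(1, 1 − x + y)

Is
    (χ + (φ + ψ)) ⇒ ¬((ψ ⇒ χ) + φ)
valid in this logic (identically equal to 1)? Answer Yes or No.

No

Counterexample: take φ = 0, ψ = 0, χ = 1/4.
φ + ψ = 0 + 0 = 0
χ + (φ + ψ) = 1/4 + 0 = 1/4
ψ ⇒ χ = 0 ⇒ 1/4 = 1
(ψ ⇒ χ) + φ = 1 + 0 = 1
¬((ψ ⇒ χ) + φ) = ¬1 = 0
(χ + (φ + ψ)) ⇒ ¬((ψ ⇒ χ) + φ) = 1/4 ⇒ 0 = 3/4
This gives 3/4 ≠ 1.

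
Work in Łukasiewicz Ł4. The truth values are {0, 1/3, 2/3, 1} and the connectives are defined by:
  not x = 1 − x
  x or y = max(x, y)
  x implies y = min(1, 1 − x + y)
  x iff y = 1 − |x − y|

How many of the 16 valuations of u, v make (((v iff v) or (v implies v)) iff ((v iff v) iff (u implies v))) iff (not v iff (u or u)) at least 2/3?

u = 0, v = 0 ↦ 0  <
u = 0, v = 1/3 ↦ 1/3  <
u = 0, v = 2/3 ↦ 2/3  ≥
u = 0, v = 1 ↦ 1  ≥
u = 1/3, v = 0 ↦ 2/3  ≥
u = 1/3, v = 1/3 ↦ 2/3  ≥
u = 1/3, v = 2/3 ↦ 1  ≥
u = 1/3, v = 1 ↦ 2/3  ≥
u = 2/3, v = 0 ↦ 2/3  ≥
u = 2/3, v = 1/3 ↦ 2/3  ≥
u = 2/3, v = 2/3 ↦ 2/3  ≥
u = 2/3, v = 1 ↦ 1/3  <
u = 1, v = 0 ↦ 0  <
u = 1, v = 1/3 ↦ 2/3  ≥
u = 1, v = 2/3 ↦ 2/3  ≥
u = 1, v = 1 ↦ 0  <
So 11 of the 16 assignments meet the threshold.

11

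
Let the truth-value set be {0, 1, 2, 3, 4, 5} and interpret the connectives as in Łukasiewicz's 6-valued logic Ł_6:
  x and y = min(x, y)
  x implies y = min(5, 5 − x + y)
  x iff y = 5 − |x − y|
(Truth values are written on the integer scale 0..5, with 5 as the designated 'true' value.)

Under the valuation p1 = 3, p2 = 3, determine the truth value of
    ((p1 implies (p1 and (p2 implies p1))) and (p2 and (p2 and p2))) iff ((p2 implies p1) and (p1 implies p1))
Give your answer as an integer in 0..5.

p2 implies p1 = 3 implies 3 = 5
p1 and (p2 implies p1) = 3 and 5 = 3
p1 implies (p1 and (p2 implies p1)) = 3 implies 3 = 5
p2 and p2 = 3 and 3 = 3
p2 and (p2 and p2) = 3 and 3 = 3
(p1 implies (p1 and (p2 implies p1))) and (p2 and (p2 and p2)) = 5 and 3 = 3
p2 implies p1 = 3 implies 3 = 5
p1 implies p1 = 3 implies 3 = 5
(p2 implies p1) and (p1 implies p1) = 5 and 5 = 5
((p1 implies (p1 and (p2 implies p1))) and (p2 and (p2 and p2))) iff ((p2 implies p1) and (p1 implies p1)) = 3 iff 5 = 3

3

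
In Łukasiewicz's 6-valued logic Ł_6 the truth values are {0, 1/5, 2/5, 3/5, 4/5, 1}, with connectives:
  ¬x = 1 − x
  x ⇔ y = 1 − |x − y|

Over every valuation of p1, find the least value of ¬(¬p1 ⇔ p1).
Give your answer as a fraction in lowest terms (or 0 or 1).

1/5

Take p1 = 2/5:
¬p1 = ¬2/5 = 3/5
¬p1 ⇔ p1 = 3/5 ⇔ 2/5 = 4/5
¬(¬p1 ⇔ p1) = ¬4/5 = 1/5
No assignment yields a value below 1/5, so this is the minimum.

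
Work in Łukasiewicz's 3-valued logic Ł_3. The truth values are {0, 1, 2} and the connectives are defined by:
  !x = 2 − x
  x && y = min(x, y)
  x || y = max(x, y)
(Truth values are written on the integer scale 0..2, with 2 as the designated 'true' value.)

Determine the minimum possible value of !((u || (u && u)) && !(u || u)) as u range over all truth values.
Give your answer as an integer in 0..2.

1

Take u = 1:
u && u = 1 && 1 = 1
u || (u && u) = 1 || 1 = 1
u || u = 1 || 1 = 1
!(u || u) = !1 = 1
(u || (u && u)) && !(u || u) = 1 && 1 = 1
!((u || (u && u)) && !(u || u)) = !1 = 1
No assignment yields a value below 1, so this is the minimum.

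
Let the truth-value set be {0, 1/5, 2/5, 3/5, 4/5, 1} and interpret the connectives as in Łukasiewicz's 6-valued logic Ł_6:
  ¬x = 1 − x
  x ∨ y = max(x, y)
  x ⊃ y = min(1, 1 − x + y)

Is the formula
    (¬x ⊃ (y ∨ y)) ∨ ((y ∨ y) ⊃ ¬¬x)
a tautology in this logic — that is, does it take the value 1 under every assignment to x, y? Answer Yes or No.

No

Counterexample: take x = 0, y = 1/5.
¬x = ¬0 = 1
y ∨ y = 1/5 ∨ 1/5 = 1/5
¬x ⊃ (y ∨ y) = 1 ⊃ 1/5 = 1/5
y ∨ y = 1/5 ∨ 1/5 = 1/5
¬x = ¬0 = 1
¬¬x = ¬1 = 0
(y ∨ y) ⊃ ¬¬x = 1/5 ⊃ 0 = 4/5
(¬x ⊃ (y ∨ y)) ∨ ((y ∨ y) ⊃ ¬¬x) = 1/5 ∨ 4/5 = 4/5
This gives 4/5 ≠ 1.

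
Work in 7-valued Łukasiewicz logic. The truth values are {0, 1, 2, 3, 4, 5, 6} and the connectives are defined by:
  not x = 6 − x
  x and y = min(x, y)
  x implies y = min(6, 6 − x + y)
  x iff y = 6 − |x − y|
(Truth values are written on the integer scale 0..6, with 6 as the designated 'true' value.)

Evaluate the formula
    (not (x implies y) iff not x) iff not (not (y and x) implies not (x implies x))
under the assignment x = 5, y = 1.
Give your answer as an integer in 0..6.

x implies y = 5 implies 1 = 2
not (x implies y) = not 2 = 4
not x = not 5 = 1
not (x implies y) iff not x = 4 iff 1 = 3
y and x = 1 and 5 = 1
not (y and x) = not 1 = 5
x implies x = 5 implies 5 = 6
not (x implies x) = not 6 = 0
not (y and x) implies not (x implies x) = 5 implies 0 = 1
not (not (y and x) implies not (x implies x)) = not 1 = 5
(not (x implies y) iff not x) iff not (not (y and x) implies not (x implies x)) = 3 iff 5 = 4

4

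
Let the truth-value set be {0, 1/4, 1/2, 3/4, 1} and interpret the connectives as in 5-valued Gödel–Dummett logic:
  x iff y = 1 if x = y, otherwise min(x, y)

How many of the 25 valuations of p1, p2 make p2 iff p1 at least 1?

value 1: 5 assignments (counts)
value 3/4: 2 assignments
value 1/2: 4 assignments
value 1/4: 6 assignments
value 0: 8 assignments
So 5 of the 25 assignments meet the threshold.

5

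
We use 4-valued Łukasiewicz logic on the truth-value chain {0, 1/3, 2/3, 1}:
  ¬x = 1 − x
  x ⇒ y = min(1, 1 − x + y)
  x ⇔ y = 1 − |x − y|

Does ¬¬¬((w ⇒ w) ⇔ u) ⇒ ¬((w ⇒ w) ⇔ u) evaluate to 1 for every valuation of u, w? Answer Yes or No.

Yes

u = 0, w = 0 ↦ 1
u = 0, w = 1/3 ↦ 1
u = 0, w = 2/3 ↦ 1
u = 0, w = 1 ↦ 1
u = 1/3, w = 0 ↦ 1
u = 1/3, w = 1/3 ↦ 1
u = 1/3, w = 2/3 ↦ 1
u = 1/3, w = 1 ↦ 1
u = 2/3, w = 0 ↦ 1
u = 2/3, w = 1/3 ↦ 1
u = 2/3, w = 2/3 ↦ 1
u = 2/3, w = 1 ↦ 1
u = 1, w = 0 ↦ 1
u = 1, w = 1/3 ↦ 1
u = 1, w = 2/3 ↦ 1
u = 1, w = 1 ↦ 1
Every assignment gives a value ≥ 1.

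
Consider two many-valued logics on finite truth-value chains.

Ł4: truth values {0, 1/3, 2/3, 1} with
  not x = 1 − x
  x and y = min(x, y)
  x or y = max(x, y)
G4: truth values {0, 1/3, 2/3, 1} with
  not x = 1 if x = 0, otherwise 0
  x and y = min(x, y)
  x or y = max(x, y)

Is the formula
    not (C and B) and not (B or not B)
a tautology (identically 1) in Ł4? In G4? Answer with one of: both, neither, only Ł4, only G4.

In Ł4: at B = 0, C = 0 the value is 0 — not a tautology.
In G4: at B = 0, C = 0 the value is 0 — not a tautology.

neither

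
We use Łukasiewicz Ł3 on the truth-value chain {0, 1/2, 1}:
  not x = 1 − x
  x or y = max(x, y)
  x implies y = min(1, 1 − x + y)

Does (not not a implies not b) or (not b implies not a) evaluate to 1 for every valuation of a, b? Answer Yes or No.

No

Counterexample: take a = 1, b = 1/2.
not a = not 1 = 0
not not a = not 0 = 1
not b = not 1/2 = 1/2
not not a implies not b = 1 implies 1/2 = 1/2
not b = not 1/2 = 1/2
not a = not 1 = 0
not b implies not a = 1/2 implies 0 = 1/2
(not not a implies not b) or (not b implies not a) = 1/2 or 1/2 = 1/2
This gives 1/2 ≠ 1.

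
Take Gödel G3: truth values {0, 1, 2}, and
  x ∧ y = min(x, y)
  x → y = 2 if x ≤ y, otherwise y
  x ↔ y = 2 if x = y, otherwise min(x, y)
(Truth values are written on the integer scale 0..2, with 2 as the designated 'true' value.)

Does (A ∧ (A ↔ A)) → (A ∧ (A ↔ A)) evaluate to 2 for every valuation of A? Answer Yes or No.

Yes

A = 0 ↦ 2
A = 1 ↦ 2
A = 2 ↦ 2
Every assignment gives a value ≥ 2.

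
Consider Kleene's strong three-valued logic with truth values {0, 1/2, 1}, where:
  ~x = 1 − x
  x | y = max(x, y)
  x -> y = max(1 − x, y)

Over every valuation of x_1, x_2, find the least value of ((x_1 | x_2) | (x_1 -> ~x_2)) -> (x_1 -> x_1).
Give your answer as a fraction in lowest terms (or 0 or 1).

Take x_1 = 1/2, x_2 = 0:
x_1 | x_2 = 1/2 | 0 = 1/2
~x_2 = ~0 = 1
x_1 -> ~x_2 = 1/2 -> 1 = 1
(x_1 | x_2) | (x_1 -> ~x_2) = 1/2 | 1 = 1
x_1 -> x_1 = 1/2 -> 1/2 = 1/2
((x_1 | x_2) | (x_1 -> ~x_2)) -> (x_1 -> x_1) = 1 -> 1/2 = 1/2
No assignment yields a value below 1/2, so this is the minimum.

1/2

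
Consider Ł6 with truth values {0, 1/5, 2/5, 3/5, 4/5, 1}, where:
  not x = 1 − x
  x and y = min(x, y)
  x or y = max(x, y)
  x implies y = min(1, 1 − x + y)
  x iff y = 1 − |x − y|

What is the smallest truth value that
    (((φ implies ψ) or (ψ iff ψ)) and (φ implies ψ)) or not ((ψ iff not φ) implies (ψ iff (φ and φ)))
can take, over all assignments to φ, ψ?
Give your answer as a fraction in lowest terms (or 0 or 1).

Take φ = 3/5, ψ = 0:
φ implies ψ = 3/5 implies 0 = 2/5
ψ iff ψ = 0 iff 0 = 1
(φ implies ψ) or (ψ iff ψ) = 2/5 or 1 = 1
φ implies ψ = 3/5 implies 0 = 2/5
((φ implies ψ) or (ψ iff ψ)) and (φ implies ψ) = 1 and 2/5 = 2/5
not φ = not 3/5 = 2/5
ψ iff not φ = 0 iff 2/5 = 3/5
φ and φ = 3/5 and 3/5 = 3/5
ψ iff (φ and φ) = 0 iff 3/5 = 2/5
(ψ iff not φ) implies (ψ iff (φ and φ)) = 3/5 implies 2/5 = 4/5
not ((ψ iff not φ) implies (ψ iff (φ and φ))) = not 4/5 = 1/5
(((φ implies ψ) or (ψ iff ψ)) and (φ implies ψ)) or not ((ψ iff not φ) implies (ψ iff (φ and φ))) = 2/5 or 1/5 = 2/5
No assignment yields a value below 2/5, so this is the minimum.

2/5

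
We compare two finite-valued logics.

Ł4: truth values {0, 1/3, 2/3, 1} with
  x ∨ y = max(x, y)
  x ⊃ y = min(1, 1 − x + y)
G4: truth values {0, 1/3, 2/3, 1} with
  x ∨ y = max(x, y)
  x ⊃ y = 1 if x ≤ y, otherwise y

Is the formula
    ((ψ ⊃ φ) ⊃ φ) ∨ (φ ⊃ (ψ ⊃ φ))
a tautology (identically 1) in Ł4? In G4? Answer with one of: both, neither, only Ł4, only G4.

both

In Ł4: every assignment gives 1 — tautology.
In G4: every assignment gives 1 — tautology.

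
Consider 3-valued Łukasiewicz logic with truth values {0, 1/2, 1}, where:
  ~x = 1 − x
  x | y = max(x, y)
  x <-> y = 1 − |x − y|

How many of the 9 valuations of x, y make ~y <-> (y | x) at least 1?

3

x = 0, y = 0 ↦ 0  <
x = 0, y = 1/2 ↦ 1  ≥
x = 0, y = 1 ↦ 0  <
x = 1/2, y = 0 ↦ 1/2  <
x = 1/2, y = 1/2 ↦ 1  ≥
x = 1/2, y = 1 ↦ 0  <
x = 1, y = 0 ↦ 1  ≥
x = 1, y = 1/2 ↦ 1/2  <
x = 1, y = 1 ↦ 0  <
So 3 of the 9 assignments meet the threshold.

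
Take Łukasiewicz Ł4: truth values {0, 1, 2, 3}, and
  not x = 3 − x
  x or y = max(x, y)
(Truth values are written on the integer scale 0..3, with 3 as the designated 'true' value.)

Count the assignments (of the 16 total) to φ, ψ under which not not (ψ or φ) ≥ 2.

φ = 0, ψ = 0 ↦ 0  <
φ = 0, ψ = 1 ↦ 1  <
φ = 0, ψ = 2 ↦ 2  ≥
φ = 0, ψ = 3 ↦ 3  ≥
φ = 1, ψ = 0 ↦ 1  <
φ = 1, ψ = 1 ↦ 1  <
φ = 1, ψ = 2 ↦ 2  ≥
φ = 1, ψ = 3 ↦ 3  ≥
φ = 2, ψ = 0 ↦ 2  ≥
φ = 2, ψ = 1 ↦ 2  ≥
φ = 2, ψ = 2 ↦ 2  ≥
φ = 2, ψ = 3 ↦ 3  ≥
φ = 3, ψ = 0 ↦ 3  ≥
φ = 3, ψ = 1 ↦ 3  ≥
φ = 3, ψ = 2 ↦ 3  ≥
φ = 3, ψ = 3 ↦ 3  ≥
So 12 of the 16 assignments meet the threshold.

12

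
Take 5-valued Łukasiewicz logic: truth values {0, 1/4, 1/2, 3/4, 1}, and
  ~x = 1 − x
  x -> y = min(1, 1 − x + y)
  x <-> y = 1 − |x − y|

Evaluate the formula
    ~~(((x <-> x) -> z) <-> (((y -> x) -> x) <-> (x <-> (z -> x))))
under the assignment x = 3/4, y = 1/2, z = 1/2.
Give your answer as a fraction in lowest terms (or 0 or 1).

x <-> x = 3/4 <-> 3/4 = 1
(x <-> x) -> z = 1 -> 1/2 = 1/2
y -> x = 1/2 -> 3/4 = 1
(y -> x) -> x = 1 -> 3/4 = 3/4
z -> x = 1/2 -> 3/4 = 1
x <-> (z -> x) = 3/4 <-> 1 = 3/4
((y -> x) -> x) <-> (x <-> (z -> x)) = 3/4 <-> 3/4 = 1
((x <-> x) -> z) <-> (((y -> x) -> x) <-> (x <-> (z -> x))) = 1/2 <-> 1 = 1/2
~(((x <-> x) -> z) <-> (((y -> x) -> x) <-> (x <-> (z -> x)))) = ~1/2 = 1/2
~~(((x <-> x) -> z) <-> (((y -> x) -> x) <-> (x <-> (z -> x)))) = ~1/2 = 1/2

1/2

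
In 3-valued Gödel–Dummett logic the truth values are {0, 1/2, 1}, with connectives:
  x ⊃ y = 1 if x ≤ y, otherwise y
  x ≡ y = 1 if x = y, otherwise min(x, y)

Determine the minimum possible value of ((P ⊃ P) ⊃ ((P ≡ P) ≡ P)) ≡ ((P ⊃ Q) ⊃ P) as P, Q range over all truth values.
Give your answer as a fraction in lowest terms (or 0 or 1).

Take P = 1/2, Q = 0:
P ⊃ P = 1/2 ⊃ 1/2 = 1
P ≡ P = 1/2 ≡ 1/2 = 1
(P ≡ P) ≡ P = 1 ≡ 1/2 = 1/2
(P ⊃ P) ⊃ ((P ≡ P) ≡ P) = 1 ⊃ 1/2 = 1/2
P ⊃ Q = 1/2 ⊃ 0 = 0
(P ⊃ Q) ⊃ P = 0 ⊃ 1/2 = 1
((P ⊃ P) ⊃ ((P ≡ P) ≡ P)) ≡ ((P ⊃ Q) ⊃ P) = 1/2 ≡ 1 = 1/2
No assignment yields a value below 1/2, so this is the minimum.

1/2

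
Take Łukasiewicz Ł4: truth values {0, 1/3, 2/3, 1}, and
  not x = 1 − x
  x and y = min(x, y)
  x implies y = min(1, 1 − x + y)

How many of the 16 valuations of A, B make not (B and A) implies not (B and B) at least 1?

10

A = 0, B = 0 ↦ 1  ≥
A = 0, B = 1/3 ↦ 2/3  <
A = 0, B = 2/3 ↦ 1/3  <
A = 0, B = 1 ↦ 0  <
A = 1/3, B = 0 ↦ 1  ≥
A = 1/3, B = 1/3 ↦ 1  ≥
A = 1/3, B = 2/3 ↦ 2/3  <
A = 1/3, B = 1 ↦ 1/3  <
A = 2/3, B = 0 ↦ 1  ≥
A = 2/3, B = 1/3 ↦ 1  ≥
A = 2/3, B = 2/3 ↦ 1  ≥
A = 2/3, B = 1 ↦ 2/3  <
A = 1, B = 0 ↦ 1  ≥
A = 1, B = 1/3 ↦ 1  ≥
A = 1, B = 2/3 ↦ 1  ≥
A = 1, B = 1 ↦ 1  ≥
So 10 of the 16 assignments meet the threshold.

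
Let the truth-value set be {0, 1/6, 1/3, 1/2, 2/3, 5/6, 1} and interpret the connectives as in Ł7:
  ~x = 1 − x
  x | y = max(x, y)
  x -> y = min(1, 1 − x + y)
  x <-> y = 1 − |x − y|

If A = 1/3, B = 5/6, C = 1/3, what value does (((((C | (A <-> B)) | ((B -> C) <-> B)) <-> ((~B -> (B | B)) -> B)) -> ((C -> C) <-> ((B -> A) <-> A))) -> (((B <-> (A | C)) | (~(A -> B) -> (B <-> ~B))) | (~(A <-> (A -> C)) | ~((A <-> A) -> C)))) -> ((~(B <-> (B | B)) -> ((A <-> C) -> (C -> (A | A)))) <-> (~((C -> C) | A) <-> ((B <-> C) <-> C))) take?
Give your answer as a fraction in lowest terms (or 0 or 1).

A <-> B = 1/3 <-> 5/6 = 1/2
C | (A <-> B) = 1/3 | 1/2 = 1/2
B -> C = 5/6 -> 1/3 = 1/2
(B -> C) <-> B = 1/2 <-> 5/6 = 2/3
(C | (A <-> B)) | ((B -> C) <-> B) = 1/2 | 2/3 = 2/3
~B = ~5/6 = 1/6
B | B = 5/6 | 5/6 = 5/6
~B -> (B | B) = 1/6 -> 5/6 = 1
(~B -> (B | B)) -> B = 1 -> 5/6 = 5/6
((C | (A <-> B)) | ((B -> C) <-> B)) <-> ((~B -> (B | B)) -> B) = 2/3 <-> 5/6 = 5/6
C -> C = 1/3 -> 1/3 = 1
B -> A = 5/6 -> 1/3 = 1/2
(B -> A) <-> A = 1/2 <-> 1/3 = 5/6
(C -> C) <-> ((B -> A) <-> A) = 1 <-> 5/6 = 5/6
(((C | (A <-> B)) | ((B -> C) <-> B)) <-> ((~B -> (B | B)) -> B)) -> ((C -> C) <-> ((B -> A) <-> A)) = 5/6 -> 5/6 = 1
A | C = 1/3 | 1/3 = 1/3
B <-> (A | C) = 5/6 <-> 1/3 = 1/2
A -> B = 1/3 -> 5/6 = 1
~(A -> B) = ~1 = 0
~B = ~5/6 = 1/6
B <-> ~B = 5/6 <-> 1/6 = 1/3
~(A -> B) -> (B <-> ~B) = 0 -> 1/3 = 1
(B <-> (A | C)) | (~(A -> B) -> (B <-> ~B)) = 1/2 | 1 = 1
A -> C = 1/3 -> 1/3 = 1
A <-> (A -> C) = 1/3 <-> 1 = 1/3
~(A <-> (A -> C)) = ~1/3 = 2/3
A <-> A = 1/3 <-> 1/3 = 1
(A <-> A) -> C = 1 -> 1/3 = 1/3
~((A <-> A) -> C) = ~1/3 = 2/3
~(A <-> (A -> C)) | ~((A <-> A) -> C) = 2/3 | 2/3 = 2/3
((B <-> (A | C)) | (~(A -> B) -> (B <-> ~B))) | (~(A <-> (A -> C)) | ~((A <-> A) -> C)) = 1 | 2/3 = 1
((((C | (A <-> B)) | ((B -> C) <-> B)) <-> ((~B -> (B | B)) -> B)) -> ((C -> C) <-> ((B -> A) <-> A))) -> (((B <-> (A | C)) | (~(A -> B) -> (B <-> ~B))) | (~(A <-> (A -> C)) | ~((A <-> A) -> C))) = 1 -> 1 = 1
B | B = 5/6 | 5/6 = 5/6
B <-> (B | B) = 5/6 <-> 5/6 = 1
~(B <-> (B | B)) = ~1 = 0
A <-> C = 1/3 <-> 1/3 = 1
A | A = 1/3 | 1/3 = 1/3
C -> (A | A) = 1/3 -> 1/3 = 1
(A <-> C) -> (C -> (A | A)) = 1 -> 1 = 1
~(B <-> (B | B)) -> ((A <-> C) -> (C -> (A | A))) = 0 -> 1 = 1
C -> C = 1/3 -> 1/3 = 1
(C -> C) | A = 1 | 1/3 = 1
~((C -> C) | A) = ~1 = 0
B <-> C = 5/6 <-> 1/3 = 1/2
(B <-> C) <-> C = 1/2 <-> 1/3 = 5/6
~((C -> C) | A) <-> ((B <-> C) <-> C) = 0 <-> 5/6 = 1/6
(~(B <-> (B | B)) -> ((A <-> C) -> (C -> (A | A)))) <-> (~((C -> C) | A) <-> ((B <-> C) <-> C)) = 1 <-> 1/6 = 1/6
(((((C | (A <-> B)) | ((B -> C) <-> B)) <-> ((~B -> (B | B)) -> B)) -> ((C -> C) <-> ((B -> A) <-> A))) -> (((B <-> (A | C)) | (~(A -> B) -> (B <-> ~B))) | (~(A <-> (A -> C)) | ~((A <-> A) -> C)))) -> ((~(B <-> (B | B)) -> ((A <-> C) -> (C -> (A | A)))) <-> (~((C -> C) | A) <-> ((B <-> C) <-> C))) = 1 -> 1/6 = 1/6

1/6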